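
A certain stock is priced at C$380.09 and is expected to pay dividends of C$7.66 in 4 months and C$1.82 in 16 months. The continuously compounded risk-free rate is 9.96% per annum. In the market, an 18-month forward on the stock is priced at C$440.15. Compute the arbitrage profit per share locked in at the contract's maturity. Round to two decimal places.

C$9.27 per share

PV(dividends) I = 7.66·e^(−0.0996·4/12) + 1.82·e^(−0.0996·16/12) = 9.0035
Fair forward F* = (S − I)·e^(rT) = (380.09 − 9.0035)·e^0.149400 = 371.0865 × 1.161137 = 430.8823
Market C$440.15 > fair 430.8823: forward overpriced → cash-and-carry (borrow at r, buy the stock and collect the dividends, short the forward).
Profit at T = |F_mkt − F*| = |440.15 − 430.8823| = C$9.27 per share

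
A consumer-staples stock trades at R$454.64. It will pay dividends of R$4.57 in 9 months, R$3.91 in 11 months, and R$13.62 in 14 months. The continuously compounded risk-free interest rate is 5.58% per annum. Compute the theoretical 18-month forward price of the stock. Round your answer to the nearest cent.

PV(dividends) I = 4.57·e^(−0.0558·9/12) + 3.91·e^(−0.0558·11/12) + 13.62·e^(−0.0558·14/12)
I = 4.3827 + 3.7150 + 12.7616 = 20.8593
F = (S − I)·e^(rT) = (454.64 − 20.8593) · e^(0.0558·18/12)
= 433.7807 · e^0.083700 = 433.7807 × 1.087303 = R$471.65

R$471.65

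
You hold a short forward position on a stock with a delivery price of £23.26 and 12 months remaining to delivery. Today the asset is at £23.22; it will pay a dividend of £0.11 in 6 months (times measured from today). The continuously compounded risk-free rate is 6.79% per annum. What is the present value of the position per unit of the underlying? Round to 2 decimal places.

-£1.38

PV(remaining dividends) I = 0.11·e^(−0.0679·6/12) = 0.1063
Current forward F = (S − I)·e^(rT) = (23.22 − 0.1063)·e^(0.0679·12/12) = 23.1137 × 1.070258 = 24.7376
Value (long) = (F − K)·e^(−rT) = (24.7376 − 23.26) × 0.934354 = 1.3806
Short position value = −(long value) = -£1.38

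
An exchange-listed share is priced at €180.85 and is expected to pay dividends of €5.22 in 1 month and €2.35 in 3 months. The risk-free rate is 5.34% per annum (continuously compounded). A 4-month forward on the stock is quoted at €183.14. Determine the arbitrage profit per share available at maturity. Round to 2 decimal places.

PV(dividends) I = 5.22·e^(−0.0534·1/12) + 2.35·e^(−0.0534·3/12) = 7.5157
Fair forward F* = (S − I)·e^(rT) = (180.85 − 7.5157)·e^0.017800 = 173.3343 × 1.017959 = 176.4472
Market €183.14 > fair 176.4472: forward overpriced → cash-and-carry (borrow at r, buy the stock and collect the dividends, short the forward).
Profit at T = |F_mkt − F*| = |183.14 − 176.4472| = €6.69 per share

€6.69 per share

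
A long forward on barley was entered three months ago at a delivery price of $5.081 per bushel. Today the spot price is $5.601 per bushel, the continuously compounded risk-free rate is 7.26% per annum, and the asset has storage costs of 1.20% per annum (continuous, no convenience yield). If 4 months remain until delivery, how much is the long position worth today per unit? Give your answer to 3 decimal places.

Current fair forward for the remaining 4 months: F = S·e^((r + u)·T), (r + u) = 0.0726 + 0.0120 = 0.0846
F = 5.601 · e^(0.0846 × 4/12) = 5.601 × 1.028601 = 5.7612
Value of long forward = (F − K)·e^(−rT) = (5.7612 − 5.081) · e^(−0.0726·4/12)
= 0.6802 × 0.976090 = 0.664

$0.664 per bushel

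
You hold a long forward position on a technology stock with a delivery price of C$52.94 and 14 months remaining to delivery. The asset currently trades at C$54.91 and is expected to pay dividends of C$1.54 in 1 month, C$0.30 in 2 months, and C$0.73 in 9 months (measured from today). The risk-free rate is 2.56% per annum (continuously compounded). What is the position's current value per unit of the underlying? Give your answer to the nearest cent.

C$0.98

PV(remaining dividends) I = 1.54·e^(−0.0256·1/12) + 0.30·e^(−0.0256·2/12) + 0.73·e^(−0.0256·9/12) = 2.5516
Current forward F = (S − I)·e^(rT) = (54.91 − 2.5516)·e^(0.0256·14/12) = 52.3584 × 1.030317 = 53.9457
Value (long) = (F − K)·e^(−rT) = (53.9457 − 52.94) × 0.970575 = 0.9761
Value = C$0.98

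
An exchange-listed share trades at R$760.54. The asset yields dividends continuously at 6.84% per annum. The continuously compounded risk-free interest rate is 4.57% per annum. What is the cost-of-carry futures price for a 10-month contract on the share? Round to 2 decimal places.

F = S·e^((r − q)T) = 760.54 · e^((0.0457 − 0.0684) × 10/12)
= 760.54 · e^-0.018917 = 760.54 × 0.981261
F = R$746.29

R$746.29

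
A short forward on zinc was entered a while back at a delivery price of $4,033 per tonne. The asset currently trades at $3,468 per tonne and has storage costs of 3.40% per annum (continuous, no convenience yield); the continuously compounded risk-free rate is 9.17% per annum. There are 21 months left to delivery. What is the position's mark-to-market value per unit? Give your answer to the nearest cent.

-$245.54 per tonne

Current fair forward for the remaining 21 months: F = S·e^((r + u)·T), (r + u) = 0.0917 + 0.0340 = 0.1257
F = 3468 · e^(0.1257 × 21/12) = 3468 × 1.24604558 = 4321.2861
Value of long forward = (F − K)·e^(−rT) = (4321.2861 − 4033) · e^(−0.0917·21/12)
= 288.2861 × 0.85173912 = 245.54
Short position value = −(long value) = -$245.54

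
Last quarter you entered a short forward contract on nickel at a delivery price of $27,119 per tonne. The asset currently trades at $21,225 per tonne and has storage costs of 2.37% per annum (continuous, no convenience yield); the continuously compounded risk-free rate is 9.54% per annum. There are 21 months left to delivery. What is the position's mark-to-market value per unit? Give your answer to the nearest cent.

Current fair forward for the remaining 21 months: F = S·e^((r + u)·T), (r + u) = 0.0954 + 0.0237 = 0.1191
F = 21225 · e^(0.1191 × 21/12) = 21225 × 1.23173655 = 26143.6083
Value of long forward = (F − K)·e^(−rT) = (26143.6083 − 27119) · e^(−0.0954·21/12)
= -975.3917 × 0.84624192 = -825.42
Short position value = −(long value) = $825.42

$825.42 per tonne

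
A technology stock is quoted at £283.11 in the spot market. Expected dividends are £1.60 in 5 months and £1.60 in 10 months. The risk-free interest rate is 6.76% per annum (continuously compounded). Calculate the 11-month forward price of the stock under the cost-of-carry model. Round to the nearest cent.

£297.94

PV(dividends) I = 1.60·e^(−0.0676·5/12) + 1.60·e^(−0.0676·10/12)
I = 1.5556 + 1.5124 = 3.0680
F = (S − I)·e^(rT) = (283.11 − 3.0680) · e^(0.0676·11/12)
= 280.0420 · e^0.061967 = 280.0420 × 1.063927 = £297.94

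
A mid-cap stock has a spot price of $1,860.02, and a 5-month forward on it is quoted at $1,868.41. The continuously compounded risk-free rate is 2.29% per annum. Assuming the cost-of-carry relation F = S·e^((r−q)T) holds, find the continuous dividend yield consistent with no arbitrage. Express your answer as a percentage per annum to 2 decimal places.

From F = S·e^((r−q)T): (r − q) = ln(F/S)/T
ln(1868.41/1860.02) = ln(1.004511) = 0.004501
(r − q) = 0.004501 / (5/12) = 0.010802
q = r − ln(F/S)/T = 0.0229 − 0.010802 = 0.012098
q = 1.21%

1.21%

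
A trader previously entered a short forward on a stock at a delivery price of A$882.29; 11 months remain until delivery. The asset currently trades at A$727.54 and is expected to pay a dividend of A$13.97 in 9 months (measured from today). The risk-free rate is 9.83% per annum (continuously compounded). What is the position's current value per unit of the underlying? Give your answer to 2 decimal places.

A$91.70

PV(remaining dividends) I = 13.97·e^(−0.0983·9/12) = 12.9771
Current forward F = (S − I)·e^(rT) = (727.54 − 12.9771)·e^(0.0983·11/12) = 714.5629 × 1.094293 = 781.9412
Value (long) = (F − K)·e^(−rT) = (781.9412 − 882.29) × 0.913832 = -91.7019
Short position value = −(long value) = A$91.70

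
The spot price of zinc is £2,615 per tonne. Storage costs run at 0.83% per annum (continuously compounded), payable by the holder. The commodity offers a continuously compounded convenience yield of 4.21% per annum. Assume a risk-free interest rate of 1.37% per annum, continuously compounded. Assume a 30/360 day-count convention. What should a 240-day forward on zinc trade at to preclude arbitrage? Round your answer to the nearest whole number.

£2,580 per tonne

Net carry = r + u − y = 0.0137 + 0.0083 − 0.0421 = -0.0201
F = S·e^((r+u−y)T) = 2615 · e^(-0.0201 × 240/360) = 2615 · e^-0.013400
= 2615 × 0.986689 = £2,580 per tonne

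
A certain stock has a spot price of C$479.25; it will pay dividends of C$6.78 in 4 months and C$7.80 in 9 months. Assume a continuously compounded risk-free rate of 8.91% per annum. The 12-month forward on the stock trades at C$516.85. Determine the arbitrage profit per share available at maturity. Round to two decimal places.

PV(dividends) I = 6.78·e^(−0.0891·4/12) + 7.80·e^(−0.0891·9/12) = 13.8774
Fair forward F* = (S − I)·e^(rT) = (479.25 − 13.8774)·e^0.089100 = 465.3726 × 1.093190 = 508.7407
Market C$516.85 > fair 508.7407: forward overpriced → cash-and-carry (borrow at r, buy the stock and collect the dividends, short the forward).
Profit at T = |F_mkt − F*| = |516.85 − 508.7407| = C$8.11 per share

C$8.11 per share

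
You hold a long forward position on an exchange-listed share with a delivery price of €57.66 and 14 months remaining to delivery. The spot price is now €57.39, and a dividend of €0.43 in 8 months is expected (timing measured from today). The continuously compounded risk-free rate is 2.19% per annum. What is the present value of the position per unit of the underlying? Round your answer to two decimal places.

€0.76

PV(remaining dividends) I = 0.43·e^(−0.0219·8/12) = 0.4238
Current forward F = (S − I)·e^(rT) = (57.39 − 0.4238)·e^(0.0219·14/12) = 56.9662 × 1.025879 = 58.4404
Value (long) = (F − K)·e^(−rT) = (58.4404 − 57.66) × 0.974774 = 0.7607
Value = €0.76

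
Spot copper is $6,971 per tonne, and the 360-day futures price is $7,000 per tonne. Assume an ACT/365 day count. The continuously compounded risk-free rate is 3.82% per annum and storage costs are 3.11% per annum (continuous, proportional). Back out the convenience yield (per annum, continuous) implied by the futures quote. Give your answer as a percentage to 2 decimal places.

F = S·e^((r+u−y)T) ⇒ (r+u−y) = ln(F/S)/T
ln(7000/6971) = 0.004151; /T ⇒ 0.004209
y = r + u − ln(F/S)/T = 0.0382 + 0.0311 − 0.004209 = 0.065091
y = 6.51%

6.51%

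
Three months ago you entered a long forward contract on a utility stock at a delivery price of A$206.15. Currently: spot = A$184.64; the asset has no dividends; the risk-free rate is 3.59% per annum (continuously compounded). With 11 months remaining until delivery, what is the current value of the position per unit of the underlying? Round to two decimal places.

-A$14.84

Current fair forward for the remaining 11 months: F = S·e^(r·T), r = 0.0359
F = 184.64 · e^(0.0359 × 11/12) = 184.64 × 1.033456 = 190.8173
Value of long forward = (F − K)·e^(−rT) = (190.8173 − 206.15) · e^(−0.0359·11/12)
= -15.3327 × 0.967627 = -14.84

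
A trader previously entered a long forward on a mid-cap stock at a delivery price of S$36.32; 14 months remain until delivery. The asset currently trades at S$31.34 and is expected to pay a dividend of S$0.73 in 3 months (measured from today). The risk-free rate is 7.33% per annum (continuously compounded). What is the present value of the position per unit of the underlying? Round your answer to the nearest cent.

-S$2.72

PV(remaining dividends) I = 0.73·e^(−0.0733·3/12) = 0.7167
Current forward F = (S − I)·e^(rT) = (31.34 − 0.7167)·e^(0.0733·14/12) = 30.6233 × 1.089280 = 33.3573
Value (long) = (F − K)·e^(−rT) = (33.3573 − 36.32) × 0.918038 = -2.7199
Value = -S$2.72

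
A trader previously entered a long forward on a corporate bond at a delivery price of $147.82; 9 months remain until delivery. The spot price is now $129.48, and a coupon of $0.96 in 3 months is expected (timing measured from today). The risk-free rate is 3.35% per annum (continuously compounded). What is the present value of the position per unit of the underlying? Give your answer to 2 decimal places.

PV(remaining coupons) I = 0.96·e^(−0.0335·3/12) = 0.9520
Current forward F = (S − I)·e^(rT) = (129.48 − 0.9520)·e^(0.0335·9/12) = 128.5280 × 1.025443 = 131.7981
Value (long) = (F − K)·e^(−rT) = (131.7981 − 147.82) × 0.975188 = -15.6244
Value = -$15.62

-$15.62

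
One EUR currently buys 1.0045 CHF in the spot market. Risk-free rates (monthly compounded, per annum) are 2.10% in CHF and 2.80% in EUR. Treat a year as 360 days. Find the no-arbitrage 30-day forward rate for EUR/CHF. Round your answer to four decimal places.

By covered interest parity, F = S · (1+r_CHF/12)^(12T) / (1+r_EUR/12)^(12T)
= 1.0045 × 1.001750 / 1.002333 = 1.0045 × 0.999418
F = 1.0039 CHF per EUR

1.0039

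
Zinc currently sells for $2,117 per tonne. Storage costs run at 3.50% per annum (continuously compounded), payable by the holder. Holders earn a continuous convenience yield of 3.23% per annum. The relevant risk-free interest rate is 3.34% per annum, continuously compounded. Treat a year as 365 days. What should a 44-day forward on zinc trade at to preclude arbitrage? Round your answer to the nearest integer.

$2,126 per tonne

Net carry = r + u − y = 0.0334 + 0.0350 − 0.0323 = 0.0361
F = S·e^((r+u−y)T) = 2117 · e^(0.0361 × 44/365) = 2117 · e^0.004352
= 2117 × 1.004361 = $2,126 per tonne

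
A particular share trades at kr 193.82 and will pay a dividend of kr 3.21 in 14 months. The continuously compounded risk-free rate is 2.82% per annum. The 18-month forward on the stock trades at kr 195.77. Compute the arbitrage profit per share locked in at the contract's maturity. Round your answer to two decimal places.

PV(dividends) I = 3.21·e^(−0.0282·14/12) = 3.1061
Fair forward F* = (S − I)·e^(rT) = (193.82 − 3.1061)·e^0.042300 = 190.7139 × 1.043207 = 198.9541
Market kr 195.77 < fair 198.9541: forward underpriced → reverse cash-and-carry (short the stock, invest proceeds at r, pay the dividends, go long the forward).
Profit at T = |F_mkt − F*| = |195.77 − 198.9541| = kr 3.18 per share

kr 3.18 per share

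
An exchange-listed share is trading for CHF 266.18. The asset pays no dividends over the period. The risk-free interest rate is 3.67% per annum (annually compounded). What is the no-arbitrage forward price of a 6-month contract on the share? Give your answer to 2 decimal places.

F = S · (1+r)^T
= 266.18 × 1.018185
F = CHF 271.02

CHF 271.02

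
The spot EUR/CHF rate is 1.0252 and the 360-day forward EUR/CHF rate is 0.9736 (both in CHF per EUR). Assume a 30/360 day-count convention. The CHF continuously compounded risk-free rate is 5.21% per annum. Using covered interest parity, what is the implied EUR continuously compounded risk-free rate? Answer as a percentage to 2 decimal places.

10.37%

F = S·e^((r_CHF − r_EUR)T) ⇒ r_EUR = r_CHF − ln(F/S)/T
ln(0.9736/1.0252) = -0.051642; /(360/360) = -0.051642
r_EUR = 0.0521 + 0.051642 = 0.103742
r_EUR = 10.37%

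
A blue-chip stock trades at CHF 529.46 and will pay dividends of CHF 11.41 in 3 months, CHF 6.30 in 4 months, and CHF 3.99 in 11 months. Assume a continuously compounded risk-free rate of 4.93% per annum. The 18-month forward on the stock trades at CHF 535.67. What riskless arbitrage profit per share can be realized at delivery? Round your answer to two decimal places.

PV(dividends) I = 11.41·e^(−0.0493·3/12) + 6.30·e^(−0.0493·4/12) + 3.99·e^(−0.0493·11/12) = 21.2812
Fair forward F* = (S − I)·e^(rT) = (529.46 − 21.2812)·e^0.073950 = 508.1788 × 1.076753 = 547.1830
Market CHF 535.67 < fair 547.1830: forward underpriced → reverse cash-and-carry (short the stock, invest proceeds at r, pay the dividends, go long the forward).
Profit at T = |F_mkt − F*| = |535.67 − 547.1830| = CHF 11.51 per share

CHF 11.51 per share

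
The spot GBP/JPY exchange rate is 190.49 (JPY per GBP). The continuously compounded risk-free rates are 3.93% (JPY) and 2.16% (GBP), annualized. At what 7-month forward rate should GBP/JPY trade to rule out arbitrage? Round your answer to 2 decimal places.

F = S·e^((r_JPY − r_GBP)T) = 190.49 · e^((0.0393 − 0.0216) × 7/12)
= 190.49 · e^0.010325 = 190.49 × 1.010378
F = 192.47 JPY per GBP

192.47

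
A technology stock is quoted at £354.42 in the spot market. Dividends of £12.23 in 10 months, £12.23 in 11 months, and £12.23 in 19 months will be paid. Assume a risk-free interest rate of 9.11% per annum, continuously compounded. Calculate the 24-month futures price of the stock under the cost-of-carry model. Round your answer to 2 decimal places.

PV(dividends) I = 12.23·e^(−0.0911·10/12) + 12.23·e^(−0.0911·11/12) + 12.23·e^(−0.0911·19/12)
I = 11.3359 + 11.2502 + 10.5872 = 33.1733
F = (S − I)·e^(rT) = (354.42 − 33.1733) · e^(0.0911·24/12)
= 321.2467 · e^0.182200 = 321.2467 × 1.199854 = £385.45

£385.45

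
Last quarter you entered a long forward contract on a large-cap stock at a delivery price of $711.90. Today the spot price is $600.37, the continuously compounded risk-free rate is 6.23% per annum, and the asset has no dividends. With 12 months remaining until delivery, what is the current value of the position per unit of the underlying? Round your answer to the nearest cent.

-$68.53

Current fair forward for the remaining 12 months: F = S·e^(r·T), r = 0.0623
F = 600.37 · e^(0.0623 × 12/12) = 600.37 × 1.064282 = 638.9630
Value of long forward = (F − K)·e^(−rT) = (638.9630 − 711.90) · e^(−0.0623·12/12)
= -72.9370 × 0.939601 = -68.53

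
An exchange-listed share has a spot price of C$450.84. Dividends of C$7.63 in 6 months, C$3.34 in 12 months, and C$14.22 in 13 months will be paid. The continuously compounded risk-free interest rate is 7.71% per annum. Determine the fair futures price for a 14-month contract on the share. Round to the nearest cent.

C$467.55

PV(dividends) I = 7.63·e^(−0.0771·6/12) + 3.34·e^(−0.0771·12/12) + 14.22·e^(−0.0771·13/12)
I = 7.3415 + 3.0922 + 13.0805 = 23.5142
F = (S − I)·e^(rT) = (450.84 − 23.5142) · e^(0.0771·14/12)
= 427.3258 · e^0.089950 = 427.3258 × 1.094120 = C$467.55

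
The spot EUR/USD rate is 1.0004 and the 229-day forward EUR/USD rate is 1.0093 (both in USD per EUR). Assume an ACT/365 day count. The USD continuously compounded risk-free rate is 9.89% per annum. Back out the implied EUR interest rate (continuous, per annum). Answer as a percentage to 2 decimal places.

8.48%

F = S·e^((r_USD − r_EUR)T) ⇒ r_EUR = r_USD − ln(F/S)/T
ln(1.0093/1.0004) = 0.008857; /(229/365) = 0.014117
r_EUR = 0.0989 − 0.014117 = 0.084783
r_EUR = 8.48%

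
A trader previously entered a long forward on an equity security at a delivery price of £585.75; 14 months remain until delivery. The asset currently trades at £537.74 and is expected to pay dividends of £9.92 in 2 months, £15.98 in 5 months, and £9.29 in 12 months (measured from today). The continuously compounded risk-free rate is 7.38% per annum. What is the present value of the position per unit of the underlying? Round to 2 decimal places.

PV(remaining dividends) I = 9.92·e^(−0.0738·2/12) + 15.98·e^(−0.0738·5/12) + 9.29·e^(−0.0738·12/12) = 33.9239
Current forward F = (S − I)·e^(rT) = (537.74 − 33.9239)·e^(0.0738·14/12) = 503.8161 × 1.089915 = 549.1167
Value (long) = (F − K)·e^(−rT) = (549.1167 − 585.75) × 0.917502 = -33.6111
Value = -£33.61

-£33.61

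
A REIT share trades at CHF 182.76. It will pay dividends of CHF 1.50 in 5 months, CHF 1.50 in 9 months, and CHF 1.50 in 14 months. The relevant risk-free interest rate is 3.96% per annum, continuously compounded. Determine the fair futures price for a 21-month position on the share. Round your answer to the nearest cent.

PV(dividends) I = 1.50·e^(−0.0396·5/12) + 1.50·e^(−0.0396·9/12) + 1.50·e^(−0.0396·14/12)
I = 1.4755 + 1.4561 + 1.4323 = 4.3639
F = (S − I)·e^(rT) = (182.76 − 4.3639) · e^(0.0396·21/12)
= 178.3961 · e^0.069300 = 178.3961 × 1.071758 = CHF 191.20

CHF 191.20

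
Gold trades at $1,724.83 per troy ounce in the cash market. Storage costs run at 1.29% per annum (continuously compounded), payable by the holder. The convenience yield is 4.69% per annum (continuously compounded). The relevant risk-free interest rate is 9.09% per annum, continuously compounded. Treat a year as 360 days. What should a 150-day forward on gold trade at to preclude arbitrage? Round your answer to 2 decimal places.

$1,766.21 per troy ounce

Net carry = r + u − y = 0.0909 + 0.0129 − 0.0469 = 0.0569
F = S·e^((r+u−y)T) = 1724.83 · e^(0.0569 × 150/360) = 1724.83 · e^0.02370833
= 1724.83 × 1.02399161 = $1,766.21 per troy ounce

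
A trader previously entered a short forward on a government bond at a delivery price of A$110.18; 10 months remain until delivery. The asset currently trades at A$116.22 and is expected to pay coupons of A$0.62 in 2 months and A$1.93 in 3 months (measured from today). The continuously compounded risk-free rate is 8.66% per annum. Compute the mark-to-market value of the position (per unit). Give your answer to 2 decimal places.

-A$11.21

PV(remaining coupons) I = 0.62·e^(−0.0866·2/12) + 1.93·e^(−0.0866·3/12) = 2.4998
Current forward F = (S − I)·e^(rT) = (116.22 − 2.4998)·e^(0.0866·10/12) = 113.7202 × 1.074834 = 122.2303
Value (long) = (F − K)·e^(−rT) = (122.2303 − 110.18) × 0.930376 = 11.2113
Short position value = −(long value) = -A$11.21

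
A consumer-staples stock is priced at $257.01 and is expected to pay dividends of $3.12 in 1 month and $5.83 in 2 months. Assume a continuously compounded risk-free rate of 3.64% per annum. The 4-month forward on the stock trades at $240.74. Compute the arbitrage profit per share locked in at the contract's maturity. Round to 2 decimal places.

$10.39 per share

PV(dividends) I = 3.12·e^(−0.0364·1/12) + 5.83·e^(−0.0364·2/12) = 8.9053
Fair forward F* = (S − I)·e^(rT) = (257.01 − 8.9053)·e^0.012133 = 248.1047 × 1.012207 = 251.1333
Market $240.74 < fair 251.1333: forward underpriced → reverse cash-and-carry (short the stock, invest proceeds at r, pay the dividends, go long the forward).
Profit at T = |F_mkt − F*| = |240.74 − 251.1333| = $10.39 per share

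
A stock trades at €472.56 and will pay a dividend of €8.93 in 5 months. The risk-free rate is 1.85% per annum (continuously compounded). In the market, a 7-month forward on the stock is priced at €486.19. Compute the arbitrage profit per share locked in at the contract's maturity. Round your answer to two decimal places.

PV(dividends) I = 8.93·e^(−0.0185·5/12) = 8.8614
Fair forward F* = (S − I)·e^(rT) = (472.56 − 8.8614)·e^0.010792 = 463.6986 × 1.010850 = 468.7297
Market €486.19 > fair 468.7297: forward overpriced → cash-and-carry (borrow at r, buy the stock and collect the dividends, short the forward).
Profit at T = |F_mkt − F*| = |486.19 − 468.7297| = €17.46 per share

€17.46 per share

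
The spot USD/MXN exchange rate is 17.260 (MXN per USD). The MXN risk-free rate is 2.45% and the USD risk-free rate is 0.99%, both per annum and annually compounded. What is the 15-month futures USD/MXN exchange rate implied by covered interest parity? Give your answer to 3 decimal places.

17.572

By covered interest parity, F = S · (1+r_MXN)^T / (1+r_USD)^T
= 17.260 × 1.030718 / 1.012390 = 17.260 × 1.018104
F = 17.572 MXN per USD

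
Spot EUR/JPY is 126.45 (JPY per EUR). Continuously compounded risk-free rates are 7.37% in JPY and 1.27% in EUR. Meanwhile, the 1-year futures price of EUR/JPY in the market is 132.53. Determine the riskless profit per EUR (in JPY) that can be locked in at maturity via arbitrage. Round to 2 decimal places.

1.87 per EUR (in JPY)

Fair futures: F* = S·e^(carry·T), with carry = (r_JPY − r_EUR) = 0.0737 − 0.0127 = 0.0610
F* = 126.45 · e^(0.0610 × 1) = 126.45 · e^0.061000 = 126.45 × 1.062899 = 134.4036
Market 132.53 < fair 134.4036: forward underpriced → reverse cash-and-carry (short spot, go long the forward).
At maturity, profit = |F_mkt − F*| = |132.53 − 134.4036| = 1.87 per EUR (in JPY)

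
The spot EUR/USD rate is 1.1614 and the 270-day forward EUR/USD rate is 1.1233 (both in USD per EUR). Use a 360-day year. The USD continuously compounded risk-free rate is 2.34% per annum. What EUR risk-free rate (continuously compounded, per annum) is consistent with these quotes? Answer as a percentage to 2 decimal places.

6.79%

F = S·e^((r_USD − r_EUR)T) ⇒ r_EUR = r_USD − ln(F/S)/T
ln(1.1233/1.1614) = -0.033355; /(270/360) = -0.044473
r_EUR = 0.0234 + 0.044473 = 0.067873
r_EUR = 6.79%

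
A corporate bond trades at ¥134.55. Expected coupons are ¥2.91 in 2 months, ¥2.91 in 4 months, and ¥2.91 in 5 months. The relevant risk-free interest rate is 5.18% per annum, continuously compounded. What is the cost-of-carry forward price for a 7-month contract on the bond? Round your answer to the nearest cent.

PV(coupons) I = 2.91·e^(−0.0518·2/12) + 2.91·e^(−0.0518·4/12) + 2.91·e^(−0.0518·5/12)
I = 2.8850 + 2.8602 + 2.8479 = 8.5931
F = (S − I)·e^(rT) = (134.55 − 8.5931) · e^(0.0518·7/12)
= 125.9569 · e^0.030217 = 125.9569 × 1.030678 = ¥129.82

¥129.82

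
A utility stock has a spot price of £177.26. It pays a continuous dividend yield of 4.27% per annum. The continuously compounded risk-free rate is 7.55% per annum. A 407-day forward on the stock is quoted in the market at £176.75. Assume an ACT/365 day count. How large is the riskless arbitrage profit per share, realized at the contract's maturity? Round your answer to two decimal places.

Fair forward: F* = S·e^(carry·T), with carry = (r − q) = 0.0755 − 0.0427 = 0.0328
F* = 177.26 · e^(0.0328 × 407/365) = 177.26 · e^0.036574 = 177.26 × 1.037251 = £183.8631
Market £176.75 < fair £183.8631: forward underpriced → reverse cash-and-carry (short spot, go long the forward).
At maturity, profit = |F_mkt − F*| = |176.75 − 183.8631| = £7.11 per share

£7.11 per share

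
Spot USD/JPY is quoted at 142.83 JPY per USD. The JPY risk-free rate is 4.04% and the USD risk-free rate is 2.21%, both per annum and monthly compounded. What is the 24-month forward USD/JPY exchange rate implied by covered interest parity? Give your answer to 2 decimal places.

148.14

By covered interest parity, F = S · (1+r_JPY/12)^(12T) / (1+r_USD/12)^(12T)
= 142.83 × 1.084007 / 1.045149 = 142.83 × 1.037179
F = 148.14 JPY per USD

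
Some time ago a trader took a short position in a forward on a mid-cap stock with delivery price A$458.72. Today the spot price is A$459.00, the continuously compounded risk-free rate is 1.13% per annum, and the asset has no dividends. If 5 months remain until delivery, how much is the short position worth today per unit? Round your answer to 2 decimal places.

Current fair forward for the remaining 5 months: F = S·e^(r·T), r = 0.0113
F = 459.00 · e^(0.0113 × 5/12) = 459.00 × 1.004719 = 461.1660
Value of long forward = (F − K)·e^(−rT) = (461.1660 − 458.72) · e^(−0.0113·5/12)
= 2.4460 × 0.995303 = 2.43
Short position value = −(long value) = -A$2.43

-A$2.43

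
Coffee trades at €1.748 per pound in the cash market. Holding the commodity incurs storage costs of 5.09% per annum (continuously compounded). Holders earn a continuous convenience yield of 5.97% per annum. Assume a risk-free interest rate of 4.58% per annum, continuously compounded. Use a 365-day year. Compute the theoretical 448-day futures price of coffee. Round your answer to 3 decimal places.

Net carry = r + u − y = 0.0458 + 0.0509 − 0.0597 = 0.0370
F = S·e^((r+u−y)T) = 1.748 · e^(0.0370 × 448/365) = 1.748 · e^0.045414
= 1.748 × 1.046461 = €1.829 per pound

€1.829 per pound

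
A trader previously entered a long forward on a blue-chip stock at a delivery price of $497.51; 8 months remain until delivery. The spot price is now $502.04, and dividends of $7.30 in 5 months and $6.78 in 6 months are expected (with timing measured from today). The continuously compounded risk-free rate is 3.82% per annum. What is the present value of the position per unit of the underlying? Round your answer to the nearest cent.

PV(remaining dividends) I = 7.30·e^(−0.0382·5/12) + 6.78·e^(−0.0382·6/12) = 13.8365
Current forward F = (S − I)·e^(rT) = (502.04 − 13.8365)·e^(0.0382·8/12) = 488.2035 × 1.025794 = 500.7962
Value (long) = (F − K)·e^(−rT) = (500.7962 − 497.51) × 0.974855 = 3.2036
Value = $3.20

$3.20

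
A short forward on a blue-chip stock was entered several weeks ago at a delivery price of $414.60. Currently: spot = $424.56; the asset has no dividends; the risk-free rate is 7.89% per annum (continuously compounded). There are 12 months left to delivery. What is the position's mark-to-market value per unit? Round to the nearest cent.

Current fair forward for the remaining 12 months: F = S·e^(r·T), r = 0.0789
F = 424.56 · e^(0.0789 × 12/12) = 424.56 × 1.082096 = 459.4147
Value of long forward = (F − K)·e^(−rT) = (459.4147 − 414.60) · e^(−0.0789·12/12)
= 44.8147 × 0.924132 = 41.41
Short position value = −(long value) = -$41.41

-$41.41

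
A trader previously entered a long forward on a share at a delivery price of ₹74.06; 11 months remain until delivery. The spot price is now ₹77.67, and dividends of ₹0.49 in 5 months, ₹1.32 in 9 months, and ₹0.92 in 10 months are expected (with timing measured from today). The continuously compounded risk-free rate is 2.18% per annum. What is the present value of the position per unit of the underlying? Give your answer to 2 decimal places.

PV(remaining dividends) I = 0.49·e^(−0.0218·5/12) + 1.32·e^(−0.0218·9/12) + 0.92·e^(−0.0218·10/12) = 2.6876
Current forward F = (S − I)·e^(rT) = (77.67 − 2.6876)·e^(0.0218·11/12) = 74.9824 × 1.020184 = 76.4958
Value (long) = (F − K)·e^(−rT) = (76.4958 − 74.06) × 0.980215 = 2.3876
Value = ₹2.39

₹2.39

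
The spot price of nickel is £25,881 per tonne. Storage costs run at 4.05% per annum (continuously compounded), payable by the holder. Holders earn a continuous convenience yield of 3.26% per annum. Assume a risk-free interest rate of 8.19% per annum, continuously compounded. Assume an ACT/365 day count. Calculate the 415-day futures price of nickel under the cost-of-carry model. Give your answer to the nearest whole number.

Net carry = r + u − y = 0.0819 + 0.0405 − 0.0326 = 0.0898
F = S·e^((r+u−y)T) = 25881 · e^(0.0898 × 415/365) = 25881 · e^0.102101
= 25881 × 1.107495 = £28,663 per tonne

£28,663 per tonne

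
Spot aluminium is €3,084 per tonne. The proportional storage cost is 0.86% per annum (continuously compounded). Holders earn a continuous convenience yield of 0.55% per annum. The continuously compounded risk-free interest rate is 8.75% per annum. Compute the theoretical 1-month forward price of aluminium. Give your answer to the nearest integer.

€3,107 per tonne

Net carry = r + u − y = 0.0875 + 0.0086 − 0.0055 = 0.0906
F = S·e^((r+u−y)T) = 3084 · e^(0.0906 × 1/12) = 3084 · e^0.007550
= 3084 × 1.007579 = €3,107 per tonne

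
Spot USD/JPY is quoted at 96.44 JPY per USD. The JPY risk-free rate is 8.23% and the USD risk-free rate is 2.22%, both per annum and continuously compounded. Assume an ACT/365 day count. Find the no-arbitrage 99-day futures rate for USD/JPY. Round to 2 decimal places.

F = S·e^((r_JPY − r_USD)T) = 96.44 · e^((0.0823 − 0.0222) × 99/365)
= 96.44 · e^0.016301 = 96.44 × 1.016435
F = 98.02 JPY per USD

98.02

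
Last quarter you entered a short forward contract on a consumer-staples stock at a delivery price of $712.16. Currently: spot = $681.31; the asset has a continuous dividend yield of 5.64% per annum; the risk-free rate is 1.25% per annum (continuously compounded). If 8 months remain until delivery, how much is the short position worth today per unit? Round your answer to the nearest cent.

Current fair forward for the remaining 8 months: F = S·e^((r − q)·T), (r − q) = 0.0125 − 0.0564 = -0.0439
F = 681.31 · e^(-0.0439 × 8/12) = 681.31 × 0.971157 = 661.6590
Value of long forward = (F − K)·e^(−rT) = (661.6590 − 712.16) · e^(−0.0125·8/12)
= -50.5010 × 0.991701 = -50.08
Short position value = −(long value) = $50.08

$50.08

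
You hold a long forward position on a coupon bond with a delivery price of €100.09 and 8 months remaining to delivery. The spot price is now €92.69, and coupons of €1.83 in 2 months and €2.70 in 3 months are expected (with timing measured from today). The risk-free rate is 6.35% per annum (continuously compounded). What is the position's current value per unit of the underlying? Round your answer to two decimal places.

PV(remaining coupons) I = 1.83·e^(−0.0635·2/12) + 2.70·e^(−0.0635·3/12) = 4.4682
Current forward F = (S − I)·e^(rT) = (92.69 − 4.4682)·e^(0.0635·8/12) = 88.2218 × 1.043242 = 92.0367
Value (long) = (F − K)·e^(−rT) = (92.0367 − 100.09) × 0.958550 = -7.7195
Value = -€7.72

-€7.72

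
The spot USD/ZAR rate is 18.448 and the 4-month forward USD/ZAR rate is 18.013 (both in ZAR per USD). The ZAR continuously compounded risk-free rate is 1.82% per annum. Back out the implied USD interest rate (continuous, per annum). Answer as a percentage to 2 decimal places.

8.98%

F = S·e^((r_ZAR − r_USD)T) ⇒ r_USD = r_ZAR − ln(F/S)/T
ln(18.013/18.448) = -0.023862; /(4/12) = -0.071586
r_USD = 0.0182 + 0.071586 = 0.089786
r_USD = 8.98%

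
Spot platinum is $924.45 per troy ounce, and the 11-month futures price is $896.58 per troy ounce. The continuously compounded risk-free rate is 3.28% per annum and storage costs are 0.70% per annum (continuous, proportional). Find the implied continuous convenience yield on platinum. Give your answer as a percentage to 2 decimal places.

7.32%

F = S·e^((r+u−y)T) ⇒ (r+u−y) = ln(F/S)/T
ln(896.58/924.45) = -0.030611; /T ⇒ -0.033394
y = r + u − ln(F/S)/T = 0.0328 + 0.0070 + 0.033394 = 0.073194
y = 7.32%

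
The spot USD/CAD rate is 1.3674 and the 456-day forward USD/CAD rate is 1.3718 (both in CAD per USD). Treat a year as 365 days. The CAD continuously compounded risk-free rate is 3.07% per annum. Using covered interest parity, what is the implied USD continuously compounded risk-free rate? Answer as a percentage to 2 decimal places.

F = S·e^((r_CAD − r_USD)T) ⇒ r_USD = r_CAD − ln(F/S)/T
ln(1.3718/1.3674) = 0.003213; /(456/365) = 0.002572
r_USD = 0.0307 − 0.002572 = 0.028128
r_USD = 2.81%

2.81%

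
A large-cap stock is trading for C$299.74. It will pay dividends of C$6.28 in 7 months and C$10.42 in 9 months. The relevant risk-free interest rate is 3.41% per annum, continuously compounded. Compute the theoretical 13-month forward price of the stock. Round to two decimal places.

C$294.09

PV(dividends) I = 6.28·e^(−0.0341·7/12) + 10.42·e^(−0.0341·9/12)
I = 6.1563 + 10.1569 = 16.3132
F = (S − I)·e^(rT) = (299.74 − 16.3132) · e^(0.0341·13/12)
= 283.4268 · e^0.036942 = 283.4268 × 1.037633 = C$294.09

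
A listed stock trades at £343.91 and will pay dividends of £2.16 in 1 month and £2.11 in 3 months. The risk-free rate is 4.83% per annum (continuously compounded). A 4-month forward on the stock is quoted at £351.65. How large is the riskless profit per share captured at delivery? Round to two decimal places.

£6.46 per share

PV(dividends) I = 2.16·e^(−0.0483·1/12) + 2.11·e^(−0.0483·3/12) = 4.2360
Fair forward F* = (S − I)·e^(rT) = (343.91 − 4.2360)·e^0.016100 = 339.6740 × 1.016230 = 345.1869
Market £351.65 > fair 345.1869: forward overpriced → cash-and-carry (borrow at r, buy the stock and collect the dividends, short the forward).
Profit at T = |F_mkt − F*| = |351.65 − 345.1869| = £6.46 per share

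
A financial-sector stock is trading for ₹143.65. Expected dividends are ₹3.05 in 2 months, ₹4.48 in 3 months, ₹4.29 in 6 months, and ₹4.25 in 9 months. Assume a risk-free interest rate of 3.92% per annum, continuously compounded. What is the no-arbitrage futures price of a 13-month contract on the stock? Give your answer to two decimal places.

PV(dividends) I = 3.05·e^(−0.0392·2/12) + 4.48·e^(−0.0392·3/12) + 4.29·e^(−0.0392·6/12) + 4.25·e^(−0.0392·9/12)
I = 3.0301 + 4.4363 + 4.2067 + 4.1269 = 15.8000
F = (S − I)·e^(rT) = (143.65 − 15.8000) · e^(0.0392·13/12)
= 127.8500 · e^0.042467 = 127.8500 × 1.043382 = ₹133.40

₹133.40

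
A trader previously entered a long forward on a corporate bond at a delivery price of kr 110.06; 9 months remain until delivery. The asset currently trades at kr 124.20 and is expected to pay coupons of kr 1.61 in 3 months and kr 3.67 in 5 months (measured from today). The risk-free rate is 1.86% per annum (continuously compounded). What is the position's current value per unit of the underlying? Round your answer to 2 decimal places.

kr 10.42

PV(remaining coupons) I = 1.61·e^(−0.0186·3/12) + 3.67·e^(−0.0186·5/12) = 5.2442
Current forward F = (S − I)·e^(rT) = (124.20 − 5.2442)·e^(0.0186·9/12) = 118.9558 × 1.014048 = 120.6269
Value (long) = (F − K)·e^(−rT) = (120.6269 − 110.06) × 0.986147 = 10.4205
Value = kr 10.42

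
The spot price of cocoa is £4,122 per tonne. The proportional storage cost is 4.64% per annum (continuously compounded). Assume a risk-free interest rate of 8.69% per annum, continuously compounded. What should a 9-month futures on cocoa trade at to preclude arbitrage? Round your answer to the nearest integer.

£4,555 per tonne

Net carry = r + u − y = 0.0869 + 0.0464 − 0.0000 = 0.1333
F = S·e^((r+u−y)T) = 4122 · e^(0.1333 × 9/12) = 4122 · e^0.099975
= 4122 × 1.105143 = £4,555 per tonne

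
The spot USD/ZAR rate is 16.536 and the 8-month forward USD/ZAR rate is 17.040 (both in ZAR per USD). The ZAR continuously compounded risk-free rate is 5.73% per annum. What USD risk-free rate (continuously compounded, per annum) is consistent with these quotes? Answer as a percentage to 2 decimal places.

F = S·e^((r_ZAR − r_USD)T) ⇒ r_USD = r_ZAR − ln(F/S)/T
ln(17.040/16.536) = 0.030024; /(8/12) = 0.045036
r_USD = 0.0573 − 0.045036 = 0.012264
r_USD = 1.23%

1.23%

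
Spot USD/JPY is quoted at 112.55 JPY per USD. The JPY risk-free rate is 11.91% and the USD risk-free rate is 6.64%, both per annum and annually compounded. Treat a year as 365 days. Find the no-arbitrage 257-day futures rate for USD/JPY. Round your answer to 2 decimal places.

By covered interest parity, F = S · (1+r_JPY)^T / (1+r_USD)^T
= 112.55 × 1.082453 / 1.046306 = 112.55 × 1.034547
F = 116.44 JPY per USD

116.44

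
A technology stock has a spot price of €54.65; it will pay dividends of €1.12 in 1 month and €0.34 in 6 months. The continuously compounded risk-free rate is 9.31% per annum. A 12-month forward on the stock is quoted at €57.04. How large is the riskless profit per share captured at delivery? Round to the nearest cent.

PV(dividends) I = 1.12·e^(−0.0931·1/12) + 0.34·e^(−0.0931·6/12) = 1.4359
Fair forward F* = (S − I)·e^(rT) = (54.65 − 1.4359)·e^0.093100 = 53.2141 × 1.097571 = 58.4063
Market €57.04 < fair 58.4063: forward underpriced → reverse cash-and-carry (short the stock, invest proceeds at r, pay the dividends, go long the forward).
Profit at T = |F_mkt − F*| = |57.04 − 58.4063| = €1.37 per share

€1.37 per share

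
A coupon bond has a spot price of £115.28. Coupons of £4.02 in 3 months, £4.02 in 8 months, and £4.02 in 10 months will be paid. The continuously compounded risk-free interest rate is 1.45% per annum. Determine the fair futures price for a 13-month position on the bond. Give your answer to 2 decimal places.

PV(coupons) I = 4.02·e^(−0.0145·3/12) + 4.02·e^(−0.0145·8/12) + 4.02·e^(−0.0145·10/12)
I = 4.0055 + 3.9813 + 3.9717 = 11.9585
F = (S − I)·e^(rT) = (115.28 − 11.9585) · e^(0.0145·13/12)
= 103.3215 · e^0.015708 = 103.3215 × 1.015832 = £104.96

£104.96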